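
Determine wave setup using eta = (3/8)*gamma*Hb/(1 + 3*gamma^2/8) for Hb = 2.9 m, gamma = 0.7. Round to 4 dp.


eta = (3/8) * gamma * Hb / (1 + 3*gamma^2/8)
Numerator = (3/8) * 0.7 * 2.9 = 0.761250
Denominator = 1 + 3*0.7^2/8 = 1 + 0.183750 = 1.183750
eta = 0.761250 / 1.183750
eta = 0.6431 m

0.6431


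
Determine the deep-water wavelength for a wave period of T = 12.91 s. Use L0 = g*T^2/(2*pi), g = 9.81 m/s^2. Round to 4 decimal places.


L0 = g * T^2 / (2 * pi)
L0 = 9.81 * 12.91^2 / (2 * pi)
L0 = 9.81 * 166.6681 / 6.28319
L0 = 1635.0141 / 6.28319
L0 = 260.2206 m

260.2206


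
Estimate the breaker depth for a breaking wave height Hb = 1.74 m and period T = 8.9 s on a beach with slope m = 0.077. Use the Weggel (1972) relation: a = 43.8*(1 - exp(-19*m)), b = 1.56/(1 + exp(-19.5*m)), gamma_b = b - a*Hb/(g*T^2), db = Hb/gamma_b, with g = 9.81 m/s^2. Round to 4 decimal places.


a = 43.8 * (1 - exp(-19 * m))
exp(-19 * 0.077) = exp(-1.4630) = 0.231541
a = 43.8 * (1 - 0.231541) = 33.658521
b = 1.56 / (1 + exp(-19.5 * m))
exp(-19.5 * 0.077) = exp(-1.5015) = 0.222796
b = 1.56 / (1 + 0.222796) = 1.275765
Hb / (g * T^2) = 1.74 / (9.81 * 8.9^2) = 1.74 / 777.0501 = 0.00223924
gamma_b = b - a * Hb/(g*T^2) = 1.275765 - 33.658521 * 0.00223924 = 1.200396
db = Hb / gamma_b = 1.74 / 1.200396
db = 1.4495 m

1.4495


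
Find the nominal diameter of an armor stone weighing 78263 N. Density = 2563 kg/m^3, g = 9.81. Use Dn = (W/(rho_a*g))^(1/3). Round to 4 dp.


V = W / (rho_a * g)
V = 78263 / (2563 * 9.81)
V = 78263 / 25143.03
V = 3.112712 m^3
Dn = V^(1/3) = 3.112712^(1/3)
Dn = 1.4601 m

1.4601


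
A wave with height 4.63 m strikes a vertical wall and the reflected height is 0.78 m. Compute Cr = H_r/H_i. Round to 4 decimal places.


Cr = H_r / H_i
Cr = 0.78 / 4.63
Cr = 0.1685

0.1685


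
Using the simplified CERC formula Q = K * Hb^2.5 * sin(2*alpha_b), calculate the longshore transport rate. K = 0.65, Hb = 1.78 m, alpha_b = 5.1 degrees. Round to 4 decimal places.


Q = K * Hb^2.5 * sin(2 * alpha_b)
Hb^2.5 = 1.78^2.5 = 4.227173
sin(2 * 5.1) = sin(10.2) = 0.177085
Q = 0.65 * 4.227173 * 0.177085
Q = 0.4866 m^3/s

0.4866


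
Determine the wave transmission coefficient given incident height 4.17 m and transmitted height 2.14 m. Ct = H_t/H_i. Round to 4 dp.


Ct = H_t / H_i
Ct = 2.14 / 4.17
Ct = 0.5132

0.5132


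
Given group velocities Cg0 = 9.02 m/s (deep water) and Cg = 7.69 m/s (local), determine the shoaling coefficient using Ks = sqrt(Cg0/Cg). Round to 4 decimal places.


Ks = sqrt(Cg0 / Cg)
Ks = sqrt(9.02 / 7.69)
Ks = sqrt(1.1730)
Ks = 1.0830

1.0830


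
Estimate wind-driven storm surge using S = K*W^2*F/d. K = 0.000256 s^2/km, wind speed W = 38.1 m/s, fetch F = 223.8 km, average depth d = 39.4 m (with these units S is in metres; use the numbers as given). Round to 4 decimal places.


S = K * W^2 * F / d
W^2 = 38.1^2 = 1451.61
S = 0.000256 * 1451.61 * 223.8 / 39.4
Numerator = 0.000256 * 1451.61 * 223.8 = 83.166801
S = 83.166801 / 39.4 = 2.1108 m

2.1108


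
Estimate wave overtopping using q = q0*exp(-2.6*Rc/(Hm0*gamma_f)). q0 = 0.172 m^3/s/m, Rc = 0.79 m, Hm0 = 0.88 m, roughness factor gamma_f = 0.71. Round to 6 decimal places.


q = q0 * exp(-2.6 * Rc / (Hm0 * gamma_f))
Exponent = -2.6 * 0.79 / (0.88 * 0.71)
= -2.6 * 0.79 / 0.6248
= -3.287452
exp(-3.287452) = 0.037349
q = 0.172 * 0.037349
q = 0.006424 m^3/s/m

0.006424


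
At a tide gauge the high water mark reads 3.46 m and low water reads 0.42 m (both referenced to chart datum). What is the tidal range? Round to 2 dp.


Tidal range = High water - Low water
Tidal range = 3.46 - (0.42)
Tidal range = 3.04 m

3.04


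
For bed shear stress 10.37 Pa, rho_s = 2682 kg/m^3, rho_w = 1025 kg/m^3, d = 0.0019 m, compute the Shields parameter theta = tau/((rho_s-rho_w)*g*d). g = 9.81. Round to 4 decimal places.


theta = tau / ((rho_s - rho_w) * g * d)
rho_s - rho_w = 2682 - 1025 = 1657
Denominator = 1657 * 9.81 * 0.0019 = 30.884823
theta = 10.37 / 30.884823
theta = 0.3358

0.3358


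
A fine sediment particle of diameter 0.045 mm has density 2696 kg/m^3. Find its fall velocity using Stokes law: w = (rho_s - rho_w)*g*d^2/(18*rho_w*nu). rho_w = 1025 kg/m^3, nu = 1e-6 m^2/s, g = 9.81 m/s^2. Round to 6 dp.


w = (rho_s - rho_w) * g * d^2 / (18 * rho_w * nu)
d = 0.045 mm = 0.000045 m
rho_s - rho_w = 2696 - 1025 = 1671
Numerator = 1671 * 9.81 * (0.000045)^2 = 0.000033194833
Denominator = 18 * 1025 * 1e-6 = 0.018450
w = 0.001799 m/s

0.001799


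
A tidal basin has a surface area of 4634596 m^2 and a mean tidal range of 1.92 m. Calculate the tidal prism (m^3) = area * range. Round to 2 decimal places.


Tidal prism = Area * Tidal range
P = 4634596 * 1.92
P = 8898424.32 m^3

8898424.32


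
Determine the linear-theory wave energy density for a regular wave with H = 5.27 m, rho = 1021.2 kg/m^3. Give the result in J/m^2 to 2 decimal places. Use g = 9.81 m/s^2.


E = (1/8) * rho * g * H^2
E = (1/8) * 1021.2 * 9.81 * 5.27^2
E = 0.125 * 1021.2 * 9.81 * 27.7729
E = 34778.52 J/m^2

34778.52


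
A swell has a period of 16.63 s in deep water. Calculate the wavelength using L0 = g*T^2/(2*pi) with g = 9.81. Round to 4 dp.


L0 = g * T^2 / (2 * pi)
L0 = 9.81 * 16.63^2 / (2 * pi)
L0 = 9.81 * 276.5569 / 6.28319
L0 = 2713.0232 / 6.28319
L0 = 431.7911 m

431.7911


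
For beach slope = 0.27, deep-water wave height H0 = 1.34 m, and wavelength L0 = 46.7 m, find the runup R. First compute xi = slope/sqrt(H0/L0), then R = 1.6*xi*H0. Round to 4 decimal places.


xi = slope / sqrt(H0/L0)
H0/L0 = 1.34/46.7 = 0.028694
sqrt(0.028694) = 0.169392
xi = 0.27 / 0.169392 = 1.593932
R = 1.6 * xi * H0 = 1.6 * 1.593932 * 1.34
R = 3.4174 m

3.4174


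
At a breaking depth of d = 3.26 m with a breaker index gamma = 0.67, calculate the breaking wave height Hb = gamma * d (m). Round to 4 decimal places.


Hb = gamma * d
Hb = 0.67 * 3.26
Hb = 2.1842 m

2.1842


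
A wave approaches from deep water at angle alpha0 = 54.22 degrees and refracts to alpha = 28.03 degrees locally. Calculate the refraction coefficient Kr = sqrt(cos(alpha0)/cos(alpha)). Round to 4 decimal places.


Kr = sqrt(cos(alpha0) / cos(alpha))
cos(54.22) = 0.584675
cos(28.03) = 0.882702
Kr = sqrt(0.584675 / 0.882702)
Kr = sqrt(0.662369)
Kr = 0.8139

0.8139


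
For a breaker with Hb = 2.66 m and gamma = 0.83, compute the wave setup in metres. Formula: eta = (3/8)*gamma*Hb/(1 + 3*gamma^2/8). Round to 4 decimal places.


eta = (3/8) * gamma * Hb / (1 + 3*gamma^2/8)
Numerator = (3/8) * 0.83 * 2.66 = 0.827925
Denominator = 1 + 3*0.83^2/8 = 1 + 0.258338 = 1.258338
eta = 0.827925 / 1.258338
eta = 0.6580 m

0.6580


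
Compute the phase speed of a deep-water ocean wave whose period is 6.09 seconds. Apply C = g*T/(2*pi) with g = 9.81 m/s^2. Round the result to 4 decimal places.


We use the deep-water celerity formula:
C = g * T / (2 * pi)
C = 9.81 * 6.09 / (2 * 3.14159...)
C = 59.742900 / 6.283185
C = 9.5084 m/s

9.5084


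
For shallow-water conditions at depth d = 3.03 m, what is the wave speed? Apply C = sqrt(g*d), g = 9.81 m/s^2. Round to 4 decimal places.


Using the shallow-water approximation:
C = sqrt(g * d) = sqrt(9.81 * 3.03)
C = sqrt(29.7243)
C = 5.4520 m/s

5.4520


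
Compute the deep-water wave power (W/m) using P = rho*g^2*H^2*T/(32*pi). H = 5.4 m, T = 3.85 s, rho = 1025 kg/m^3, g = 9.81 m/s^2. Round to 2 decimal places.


P = rho * g^2 * H^2 * T / (32 * pi)
P = 1025 * 9.81^2 * 5.4^2 * 3.85 / (32 * pi)
P = 1025 * 96.2361 * 29.1600 * 3.85 / 100.53096
P = 110156.54 W/m

110156.54


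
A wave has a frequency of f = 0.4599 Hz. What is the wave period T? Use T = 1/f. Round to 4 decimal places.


T = 1 / f
T = 1 / 0.4599
T = 2.1744 s

2.1744


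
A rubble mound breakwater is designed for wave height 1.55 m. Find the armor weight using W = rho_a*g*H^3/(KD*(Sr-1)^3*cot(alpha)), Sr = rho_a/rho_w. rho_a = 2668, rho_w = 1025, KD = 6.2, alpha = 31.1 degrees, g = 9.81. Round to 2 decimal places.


Sr = rho_a / rho_w = 2668 / 1025 = 2.602927
(Sr - 1) = 1.602927
(Sr - 1)^3 = 4.118519
cot(31.1) = 1 / tan(31.1) = 1 / 0.603239 = 1.657719
Numerator = 2668 * 9.81 * 1.55^3 = 97465.2783
Denominator = 6.2 * 4.118519 * 1.657719 = 42.329553
W = 97465.2783 / 42.329553
W = 2302.54 N

2302.54


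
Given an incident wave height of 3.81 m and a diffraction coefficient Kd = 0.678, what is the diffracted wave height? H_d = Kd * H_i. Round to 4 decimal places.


H_d = Kd * H_i
H_d = 0.678 * 3.81
H_d = 2.5832 m

2.5832


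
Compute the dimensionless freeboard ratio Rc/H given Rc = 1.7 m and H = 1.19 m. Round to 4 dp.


Relative freeboard = Rc / H
= 1.7 / 1.19
= 1.4286

1.4286


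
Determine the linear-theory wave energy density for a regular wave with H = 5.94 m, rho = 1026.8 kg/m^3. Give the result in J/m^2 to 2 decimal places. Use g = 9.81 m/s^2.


E = (1/8) * rho * g * H^2
E = (1/8) * 1026.8 * 9.81 * 5.94^2
E = 0.125 * 1026.8 * 9.81 * 35.2836
E = 44426.06 J/m^2

44426.06


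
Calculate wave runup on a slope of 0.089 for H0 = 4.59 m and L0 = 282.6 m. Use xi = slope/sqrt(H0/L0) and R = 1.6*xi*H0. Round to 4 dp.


xi = slope / sqrt(H0/L0)
H0/L0 = 4.59/282.6 = 0.016242
sqrt(0.016242) = 0.127444
xi = 0.089 / 0.127444 = 0.698345
R = 1.6 * xi * H0 = 1.6 * 0.698345 * 4.59
R = 5.1286 m

5.1286


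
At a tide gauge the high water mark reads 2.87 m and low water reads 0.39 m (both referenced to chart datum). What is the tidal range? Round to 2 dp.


Tidal range = High water - Low water
Tidal range = 2.87 - (0.39)
Tidal range = 2.48 m

2.48


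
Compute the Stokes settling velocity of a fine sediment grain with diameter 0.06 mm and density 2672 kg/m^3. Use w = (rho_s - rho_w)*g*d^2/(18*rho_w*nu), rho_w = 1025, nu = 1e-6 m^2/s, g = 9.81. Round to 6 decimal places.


w = (rho_s - rho_w) * g * d^2 / (18 * rho_w * nu)
d = 0.06 mm = 0.000060 m
rho_s - rho_w = 2672 - 1025 = 1647
Numerator = 1647 * 9.81 * (0.000060)^2 = 0.000058165452
Denominator = 18 * 1025 * 1e-6 = 0.018450
w = 0.003153 m/s

0.003153


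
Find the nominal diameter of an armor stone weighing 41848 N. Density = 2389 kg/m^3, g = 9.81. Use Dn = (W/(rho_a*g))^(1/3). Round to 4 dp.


V = W / (rho_a * g)
V = 41848 / (2389 * 9.81)
V = 41848 / 23436.09
V = 1.785622 m^3
Dn = V^(1/3) = 1.785622^(1/3)
Dn = 1.2132 m

1.2132


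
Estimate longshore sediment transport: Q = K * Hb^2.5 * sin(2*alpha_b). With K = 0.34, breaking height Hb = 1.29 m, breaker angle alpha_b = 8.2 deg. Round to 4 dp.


Q = K * Hb^2.5 * sin(2 * alpha_b)
Hb^2.5 = 1.29^2.5 = 1.890054
sin(2 * 8.2) = sin(16.4) = 0.282341
Q = 0.34 * 1.890054 * 0.282341
Q = 0.1814 m^3/s

0.1814


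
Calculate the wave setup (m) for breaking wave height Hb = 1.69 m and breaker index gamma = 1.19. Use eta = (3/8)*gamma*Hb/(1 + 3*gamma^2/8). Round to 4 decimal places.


eta = (3/8) * gamma * Hb / (1 + 3*gamma^2/8)
Numerator = (3/8) * 1.19 * 1.69 = 0.754162
Denominator = 1 + 3*1.19^2/8 = 1 + 0.531038 = 1.531038
eta = 0.754162 / 1.531038
eta = 0.4926 m

0.4926


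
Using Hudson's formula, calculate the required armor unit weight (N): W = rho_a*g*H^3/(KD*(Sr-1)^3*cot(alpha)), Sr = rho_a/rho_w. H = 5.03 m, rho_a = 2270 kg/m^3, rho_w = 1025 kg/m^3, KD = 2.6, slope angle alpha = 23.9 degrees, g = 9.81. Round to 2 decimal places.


Sr = rho_a / rho_w = 2270 / 1025 = 2.214634
(Sr - 1) = 1.214634
(Sr - 1)^3 = 1.791994
cot(23.9) = 1 / tan(23.9) = 1 / 0.443139 = 2.256628
Numerator = 2270 * 9.81 * 5.03^3 = 2833993.3037
Denominator = 2.6 * 1.791994 * 2.256628 = 10.514045
W = 2833993.3037 / 10.514045
W = 269543.58 N

269543.58


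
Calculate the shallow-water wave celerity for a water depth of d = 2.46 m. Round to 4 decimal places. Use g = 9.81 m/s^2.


Using the shallow-water approximation:
C = sqrt(g * d) = sqrt(9.81 * 2.46)
C = sqrt(24.1326)
C = 4.9125 m/s

4.9125


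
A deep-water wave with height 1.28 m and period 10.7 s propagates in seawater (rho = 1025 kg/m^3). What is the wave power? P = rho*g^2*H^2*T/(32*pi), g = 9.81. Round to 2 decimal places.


P = rho * g^2 * H^2 * T / (32 * pi)
P = 1025 * 9.81^2 * 1.28^2 * 10.7 / (32 * pi)
P = 1025 * 96.2361 * 1.6384 * 10.7 / 100.53096
P = 17201.48 W/m

17201.48


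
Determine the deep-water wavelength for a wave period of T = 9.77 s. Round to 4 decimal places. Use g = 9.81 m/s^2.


L0 = g * T^2 / (2 * pi)
L0 = 9.81 * 9.77^2 / (2 * pi)
L0 = 9.81 * 95.4529 / 6.28319
L0 = 936.3929 / 6.28319
L0 = 149.0316 m

149.0316


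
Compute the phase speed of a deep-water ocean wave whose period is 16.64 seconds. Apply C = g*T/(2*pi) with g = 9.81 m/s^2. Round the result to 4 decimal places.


We use the deep-water celerity formula:
C = g * T / (2 * pi)
C = 9.81 * 16.64 / (2 * 3.14159...)
C = 163.238400 / 6.283185
C = 25.9802 m/s

25.9802


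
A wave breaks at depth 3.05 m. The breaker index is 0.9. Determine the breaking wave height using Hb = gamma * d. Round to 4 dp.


Hb = gamma * d
Hb = 0.9 * 3.05
Hb = 2.7450 m

2.7450


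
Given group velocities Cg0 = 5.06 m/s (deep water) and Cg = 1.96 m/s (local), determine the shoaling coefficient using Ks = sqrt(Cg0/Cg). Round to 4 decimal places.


Ks = sqrt(Cg0 / Cg)
Ks = sqrt(5.06 / 1.96)
Ks = sqrt(2.5816)
Ks = 1.6067

1.6067


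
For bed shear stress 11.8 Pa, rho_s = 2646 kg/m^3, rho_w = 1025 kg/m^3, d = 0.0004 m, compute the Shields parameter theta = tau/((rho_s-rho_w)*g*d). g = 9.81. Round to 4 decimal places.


theta = tau / ((rho_s - rho_w) * g * d)
rho_s - rho_w = 2646 - 1025 = 1621
Denominator = 1621 * 9.81 * 0.0004 = 6.360804
theta = 11.8 / 6.360804
theta = 1.8551

1.8551


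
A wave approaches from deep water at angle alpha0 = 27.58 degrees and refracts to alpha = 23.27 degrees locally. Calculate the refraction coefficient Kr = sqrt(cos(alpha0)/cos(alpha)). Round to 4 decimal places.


Kr = sqrt(cos(alpha0) / cos(alpha))
cos(27.58) = 0.886365
cos(23.27) = 0.918653
Kr = sqrt(0.886365 / 0.918653)
Kr = sqrt(0.964853)
Kr = 0.9823

0.9823


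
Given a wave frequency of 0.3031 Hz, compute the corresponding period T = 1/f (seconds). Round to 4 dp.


T = 1 / f
T = 1 / 0.3031
T = 3.2992 s

3.2992


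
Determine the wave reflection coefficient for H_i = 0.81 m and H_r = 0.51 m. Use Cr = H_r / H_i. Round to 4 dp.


Cr = H_r / H_i
Cr = 0.51 / 0.81
Cr = 0.6296

0.6296


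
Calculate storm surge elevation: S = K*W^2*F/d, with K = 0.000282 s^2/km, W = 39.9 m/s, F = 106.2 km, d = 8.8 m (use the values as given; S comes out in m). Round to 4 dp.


S = K * W^2 * F / d
W^2 = 39.9^2 = 1592.01
S = 0.000282 * 1592.01 * 106.2 / 8.8
Numerator = 0.000282 * 1592.01 * 106.2 = 47.678152
S = 47.678152 / 8.8 = 5.4180 m

5.4180


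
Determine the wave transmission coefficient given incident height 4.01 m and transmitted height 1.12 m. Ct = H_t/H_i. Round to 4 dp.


Ct = H_t / H_i
Ct = 1.12 / 4.01
Ct = 0.2793

0.2793


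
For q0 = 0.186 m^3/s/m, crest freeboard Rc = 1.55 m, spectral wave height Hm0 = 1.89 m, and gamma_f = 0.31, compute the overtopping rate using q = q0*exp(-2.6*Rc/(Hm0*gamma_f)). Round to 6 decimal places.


q = q0 * exp(-2.6 * Rc / (Hm0 * gamma_f))
Exponent = -2.6 * 1.55 / (1.89 * 0.31)
= -2.6 * 1.55 / 0.5859
= -6.878307
exp(-6.878307) = 0.001030
q = 0.186 * 0.001030
q = 0.000192 m^3/s/m

0.000192


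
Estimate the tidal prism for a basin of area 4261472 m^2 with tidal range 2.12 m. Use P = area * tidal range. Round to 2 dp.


Tidal prism = Area * Tidal range
P = 4261472 * 2.12
P = 9034320.64 m^3

9034320.64


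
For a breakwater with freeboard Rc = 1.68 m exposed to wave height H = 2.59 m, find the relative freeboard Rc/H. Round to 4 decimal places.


Relative freeboard = Rc / H
= 1.68 / 2.59
= 0.6486

0.6486


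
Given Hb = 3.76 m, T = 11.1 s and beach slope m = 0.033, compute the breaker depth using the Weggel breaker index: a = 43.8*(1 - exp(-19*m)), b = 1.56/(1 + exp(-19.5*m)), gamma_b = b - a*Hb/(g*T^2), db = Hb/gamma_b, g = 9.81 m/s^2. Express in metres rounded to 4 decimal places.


a = 43.8 * (1 - exp(-19 * m))
exp(-19 * 0.033) = exp(-0.6270) = 0.534192
a = 43.8 * (1 - 0.534192) = 20.402391
b = 1.56 / (1 + exp(-19.5 * m))
exp(-19.5 * 0.033) = exp(-0.6435) = 0.525450
b = 1.56 / (1 + 0.525450) = 1.022649
Hb / (g * T^2) = 3.76 / (9.81 * 11.1^2) = 3.76 / 1208.6901 = 0.00311081
gamma_b = b - a * Hb/(g*T^2) = 1.022649 - 20.402391 * 0.00311081 = 0.959181
db = Hb / gamma_b = 3.76 / 0.959181
db = 3.9200 m

3.9200


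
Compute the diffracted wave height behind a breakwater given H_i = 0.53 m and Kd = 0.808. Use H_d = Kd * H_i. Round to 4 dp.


H_d = Kd * H_i
H_d = 0.808 * 0.53
H_d = 0.4282 m

0.4282


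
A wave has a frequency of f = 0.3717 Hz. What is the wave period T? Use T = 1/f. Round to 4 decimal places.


T = 1 / f
T = 1 / 0.3717
T = 2.6903 s

2.6903


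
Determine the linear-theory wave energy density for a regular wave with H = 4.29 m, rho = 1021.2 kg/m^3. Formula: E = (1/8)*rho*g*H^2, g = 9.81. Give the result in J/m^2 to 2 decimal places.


E = (1/8) * rho * g * H^2
E = (1/8) * 1021.2 * 9.81 * 4.29^2
E = 0.125 * 1021.2 * 9.81 * 18.4041
E = 23046.47 J/m^2

23046.47


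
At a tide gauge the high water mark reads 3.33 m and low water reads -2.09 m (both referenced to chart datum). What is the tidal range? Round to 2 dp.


Tidal range = High water - Low water
Tidal range = 3.33 - (-2.09)
Tidal range = 5.42 m

5.42


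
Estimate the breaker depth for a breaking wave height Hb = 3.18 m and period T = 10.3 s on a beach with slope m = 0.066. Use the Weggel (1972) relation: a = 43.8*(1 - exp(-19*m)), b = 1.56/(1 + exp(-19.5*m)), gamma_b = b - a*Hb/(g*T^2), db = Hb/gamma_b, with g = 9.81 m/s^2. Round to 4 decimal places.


a = 43.8 * (1 - exp(-19 * m))
exp(-19 * 0.066) = exp(-1.2540) = 0.285361
a = 43.8 * (1 - 0.285361) = 31.301185
b = 1.56 / (1 + exp(-19.5 * m))
exp(-19.5 * 0.066) = exp(-1.2870) = 0.276098
b = 1.56 / (1 + 0.276098) = 1.222477
Hb / (g * T^2) = 3.18 / (9.81 * 10.3^2) = 3.18 / 1040.7429 = 0.00305551
gamma_b = b - a * Hb/(g*T^2) = 1.222477 - 31.301185 * 0.00305551 = 1.126836
db = Hb / gamma_b = 3.18 / 1.126836
db = 2.8221 m

2.8221


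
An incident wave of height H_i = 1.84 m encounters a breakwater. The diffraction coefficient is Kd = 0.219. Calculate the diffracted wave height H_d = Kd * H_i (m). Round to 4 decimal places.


H_d = Kd * H_i
H_d = 0.219 * 1.84
H_d = 0.4030 m

0.4030


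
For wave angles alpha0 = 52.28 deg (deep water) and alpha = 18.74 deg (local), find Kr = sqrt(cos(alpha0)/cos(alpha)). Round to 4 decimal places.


Kr = sqrt(cos(alpha0) / cos(alpha))
cos(52.28) = 0.611803
cos(18.74) = 0.946986
Kr = sqrt(0.611803 / 0.946986)
Kr = sqrt(0.646053)
Kr = 0.8038

0.8038


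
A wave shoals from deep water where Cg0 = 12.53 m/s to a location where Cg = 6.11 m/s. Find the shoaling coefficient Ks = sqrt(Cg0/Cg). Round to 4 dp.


Ks = sqrt(Cg0 / Cg)
Ks = sqrt(12.53 / 6.11)
Ks = sqrt(2.0507)
Ks = 1.4320

1.4320


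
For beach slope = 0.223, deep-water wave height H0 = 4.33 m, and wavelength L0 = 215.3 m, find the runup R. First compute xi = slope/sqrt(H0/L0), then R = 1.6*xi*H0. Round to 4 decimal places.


xi = slope / sqrt(H0/L0)
H0/L0 = 4.33/215.3 = 0.020111
sqrt(0.020111) = 0.141815
xi = 0.223 / 0.141815 = 1.572472
R = 1.6 * xi * H0 = 1.6 * 1.572472 * 4.33
R = 10.8941 m

10.8941


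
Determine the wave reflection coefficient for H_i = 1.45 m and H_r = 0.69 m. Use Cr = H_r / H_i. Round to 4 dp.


Cr = H_r / H_i
Cr = 0.69 / 1.45
Cr = 0.4759

0.4759


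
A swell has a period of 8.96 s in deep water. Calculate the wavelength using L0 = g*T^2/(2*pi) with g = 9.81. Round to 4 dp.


L0 = g * T^2 / (2 * pi)
L0 = 9.81 * 8.96^2 / (2 * pi)
L0 = 9.81 * 80.2816 / 6.28319
L0 = 787.5625 / 6.28319
L0 = 125.3445 m

125.3445


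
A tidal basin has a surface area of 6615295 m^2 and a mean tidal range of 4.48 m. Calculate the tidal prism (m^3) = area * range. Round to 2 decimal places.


Tidal prism = Area * Tidal range
P = 6615295 * 4.48
P = 29636521.60 m^3

29636521.60


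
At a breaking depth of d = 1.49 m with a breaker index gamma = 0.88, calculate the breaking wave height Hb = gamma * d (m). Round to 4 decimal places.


Hb = gamma * d
Hb = 0.88 * 1.49
Hb = 1.3112 m

1.3112


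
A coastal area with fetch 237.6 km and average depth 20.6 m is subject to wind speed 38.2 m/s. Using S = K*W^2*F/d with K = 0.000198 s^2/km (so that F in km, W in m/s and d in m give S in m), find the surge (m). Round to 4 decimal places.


S = K * W^2 * F / d
W^2 = 38.2^2 = 1459.24
S = 0.000198 * 1459.24 * 237.6 / 20.6
Numerator = 0.000198 * 1459.24 * 237.6 = 68.649654
S = 68.649654 / 20.6 = 3.3325 m

3.3325


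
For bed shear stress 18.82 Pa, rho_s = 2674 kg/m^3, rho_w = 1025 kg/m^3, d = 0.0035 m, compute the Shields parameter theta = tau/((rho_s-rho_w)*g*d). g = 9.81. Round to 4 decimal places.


theta = tau / ((rho_s - rho_w) * g * d)
rho_s - rho_w = 2674 - 1025 = 1649
Denominator = 1649 * 9.81 * 0.0035 = 56.618415
theta = 18.82 / 56.618415
theta = 0.3324

0.3324


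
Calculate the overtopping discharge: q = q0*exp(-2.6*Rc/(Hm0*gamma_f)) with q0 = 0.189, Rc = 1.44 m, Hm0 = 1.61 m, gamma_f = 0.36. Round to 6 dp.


q = q0 * exp(-2.6 * Rc / (Hm0 * gamma_f))
Exponent = -2.6 * 1.44 / (1.61 * 0.36)
= -2.6 * 1.44 / 0.5796
= -6.459627
exp(-6.459627) = 0.001565
q = 0.189 * 0.001565
q = 0.000296 m^3/s/m

0.000296


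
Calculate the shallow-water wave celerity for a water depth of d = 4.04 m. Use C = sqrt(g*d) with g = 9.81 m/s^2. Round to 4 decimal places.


Using the shallow-water approximation:
C = sqrt(g * d) = sqrt(9.81 * 4.04)
C = sqrt(39.6324)
C = 6.2954 m/s

6.2954


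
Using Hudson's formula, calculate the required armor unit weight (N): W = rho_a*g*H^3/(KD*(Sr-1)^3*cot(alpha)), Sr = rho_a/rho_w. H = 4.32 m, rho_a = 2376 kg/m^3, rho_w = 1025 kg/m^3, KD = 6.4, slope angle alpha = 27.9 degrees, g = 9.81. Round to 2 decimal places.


Sr = rho_a / rho_w = 2376 / 1025 = 2.318049
(Sr - 1) = 1.318049
(Sr - 1)^3 = 2.289784
cot(27.9) = 1 / tan(27.9) = 1 / 0.529473 = 1.888671
Numerator = 2376 * 9.81 * 4.32^3 = 1879172.6550
Denominator = 6.4 * 2.289784 * 1.888671 = 27.677752
W = 1879172.6550 / 27.677752
W = 67894.70 N

67894.70


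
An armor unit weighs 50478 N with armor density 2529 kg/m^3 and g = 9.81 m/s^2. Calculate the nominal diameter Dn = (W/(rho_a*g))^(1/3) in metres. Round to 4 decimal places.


V = W / (rho_a * g)
V = 50478 / (2529 * 9.81)
V = 50478 / 24809.49
V = 2.034625 m^3
Dn = V^(1/3) = 2.034625^(1/3)
Dn = 1.2672 m

1.2672


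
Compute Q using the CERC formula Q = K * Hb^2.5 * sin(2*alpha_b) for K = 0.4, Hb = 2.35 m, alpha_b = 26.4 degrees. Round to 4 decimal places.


Q = K * Hb^2.5 * sin(2 * alpha_b)
Hb^2.5 = 2.35^2.5 = 8.465832
sin(2 * 26.4) = sin(52.8) = 0.796530
Q = 0.4 * 8.465832 * 0.796530
Q = 2.6973 m^3/s

2.6973


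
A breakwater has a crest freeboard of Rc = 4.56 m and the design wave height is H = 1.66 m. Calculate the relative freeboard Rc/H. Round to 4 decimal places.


Relative freeboard = Rc / H
= 4.56 / 1.66
= 2.7470

2.7470


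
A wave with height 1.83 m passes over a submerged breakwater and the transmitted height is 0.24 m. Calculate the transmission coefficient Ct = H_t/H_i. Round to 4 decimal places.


Ct = H_t / H_i
Ct = 0.24 / 1.83
Ct = 0.1311

0.1311


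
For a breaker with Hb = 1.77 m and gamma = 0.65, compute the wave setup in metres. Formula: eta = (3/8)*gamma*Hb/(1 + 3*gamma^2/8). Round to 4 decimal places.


eta = (3/8) * gamma * Hb / (1 + 3*gamma^2/8)
Numerator = (3/8) * 0.65 * 1.77 = 0.431438
Denominator = 1 + 3*0.65^2/8 = 1 + 0.158438 = 1.158438
eta = 0.431438 / 1.158438
eta = 0.3724 m

0.3724


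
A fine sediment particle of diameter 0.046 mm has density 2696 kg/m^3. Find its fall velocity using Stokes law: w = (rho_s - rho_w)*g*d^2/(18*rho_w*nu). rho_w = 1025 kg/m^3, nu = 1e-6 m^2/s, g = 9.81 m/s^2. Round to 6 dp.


w = (rho_s - rho_w) * g * d^2 / (18 * rho_w * nu)
d = 0.046 mm = 0.000046 m
rho_s - rho_w = 2696 - 1025 = 1671
Numerator = 1671 * 9.81 * (0.000046)^2 = 0.000034686551
Denominator = 18 * 1025 * 1e-6 = 0.018450
w = 0.001880 m/s

0.001880


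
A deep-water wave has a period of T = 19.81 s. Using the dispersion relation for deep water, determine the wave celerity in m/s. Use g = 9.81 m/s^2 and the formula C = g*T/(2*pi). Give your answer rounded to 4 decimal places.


We use the deep-water celerity formula:
C = g * T / (2 * pi)
C = 9.81 * 19.81 / (2 * 3.14159...)
C = 194.336100 / 6.283185
C = 30.9296 m/s

30.9296


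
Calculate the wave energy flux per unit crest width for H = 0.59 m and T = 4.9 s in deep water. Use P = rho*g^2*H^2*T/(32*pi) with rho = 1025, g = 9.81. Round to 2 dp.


P = rho * g^2 * H^2 * T / (32 * pi)
P = 1025 * 9.81^2 * 0.59^2 * 4.9 / (32 * pi)
P = 1025 * 96.2361 * 0.3481 * 4.9 / 100.53096
P = 1673.64 W/m

1673.64


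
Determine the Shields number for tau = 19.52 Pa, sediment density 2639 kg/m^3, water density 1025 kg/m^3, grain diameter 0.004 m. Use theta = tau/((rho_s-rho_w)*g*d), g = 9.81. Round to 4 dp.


theta = tau / ((rho_s - rho_w) * g * d)
rho_s - rho_w = 2639 - 1025 = 1614
Denominator = 1614 * 9.81 * 0.004 = 63.333360
theta = 19.52 / 63.333360
theta = 0.3082

0.3082


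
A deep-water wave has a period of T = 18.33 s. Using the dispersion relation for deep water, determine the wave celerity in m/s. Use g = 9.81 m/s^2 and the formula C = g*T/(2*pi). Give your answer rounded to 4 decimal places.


We use the deep-water celerity formula:
C = g * T / (2 * pi)
C = 9.81 * 18.33 / (2 * 3.14159...)
C = 179.817300 / 6.283185
C = 28.6188 m/s

28.6188


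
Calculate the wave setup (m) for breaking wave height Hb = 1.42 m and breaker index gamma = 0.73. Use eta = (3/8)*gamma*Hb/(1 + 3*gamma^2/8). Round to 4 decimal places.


eta = (3/8) * gamma * Hb / (1 + 3*gamma^2/8)
Numerator = (3/8) * 0.73 * 1.42 = 0.388725
Denominator = 1 + 3*0.73^2/8 = 1 + 0.199838 = 1.199838
eta = 0.388725 / 1.199838
eta = 0.3240 m

0.3240


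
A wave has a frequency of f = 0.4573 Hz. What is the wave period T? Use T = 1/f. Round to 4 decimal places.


T = 1 / f
T = 1 / 0.4573
T = 2.1867 s

2.1867


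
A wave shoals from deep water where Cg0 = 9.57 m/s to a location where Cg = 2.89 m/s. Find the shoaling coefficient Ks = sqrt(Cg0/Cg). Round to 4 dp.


Ks = sqrt(Cg0 / Cg)
Ks = sqrt(9.57 / 2.89)
Ks = sqrt(3.3114)
Ks = 1.8197

1.8197


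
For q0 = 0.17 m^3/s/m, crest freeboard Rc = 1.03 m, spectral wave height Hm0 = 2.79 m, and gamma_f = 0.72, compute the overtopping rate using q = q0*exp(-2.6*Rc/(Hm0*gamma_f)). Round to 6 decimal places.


q = q0 * exp(-2.6 * Rc / (Hm0 * gamma_f))
Exponent = -2.6 * 1.03 / (2.79 * 0.72)
= -2.6 * 1.03 / 2.0088
= -1.333134
exp(-1.333134) = 0.263650
q = 0.17 * 0.263650
q = 0.044820 m^3/s/m

0.044820


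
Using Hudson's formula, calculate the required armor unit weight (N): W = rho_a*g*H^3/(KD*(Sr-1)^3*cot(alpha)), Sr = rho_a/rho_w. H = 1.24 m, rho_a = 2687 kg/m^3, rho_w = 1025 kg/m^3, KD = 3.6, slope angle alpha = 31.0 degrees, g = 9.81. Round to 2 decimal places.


Sr = rho_a / rho_w = 2687 / 1025 = 2.621463
(Sr - 1) = 1.621463
(Sr - 1)^3 = 4.263060
cot(31.0) = 1 / tan(31.0) = 1 / 0.600861 = 1.664279
Numerator = 2687 * 9.81 * 1.24^3 = 50257.5981
Denominator = 3.6 * 4.263060 * 1.664279 = 25.541725
W = 50257.5981 / 25.541725
W = 1967.67 N

1967.67


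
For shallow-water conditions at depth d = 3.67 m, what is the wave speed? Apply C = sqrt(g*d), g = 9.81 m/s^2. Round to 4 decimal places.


Using the shallow-water approximation:
C = sqrt(g * d) = sqrt(9.81 * 3.67)
C = sqrt(36.0027)
C = 6.0002 m/s

6.0002


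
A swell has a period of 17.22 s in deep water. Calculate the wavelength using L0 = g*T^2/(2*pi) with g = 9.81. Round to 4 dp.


L0 = g * T^2 / (2 * pi)
L0 = 9.81 * 17.22^2 / (2 * pi)
L0 = 9.81 * 296.5284 / 6.28319
L0 = 2908.9436 / 6.28319
L0 = 462.9728 m

462.9728


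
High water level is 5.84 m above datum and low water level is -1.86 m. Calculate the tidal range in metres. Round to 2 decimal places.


Tidal range = High water - Low water
Tidal range = 5.84 - (-1.86)
Tidal range = 7.70 m

7.70


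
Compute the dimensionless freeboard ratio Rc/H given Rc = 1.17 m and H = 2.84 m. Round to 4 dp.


Relative freeboard = Rc / H
= 1.17 / 2.84
= 0.4120

0.4120


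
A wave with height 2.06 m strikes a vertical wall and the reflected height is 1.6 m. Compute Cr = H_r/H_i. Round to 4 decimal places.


Cr = H_r / H_i
Cr = 1.6 / 2.06
Cr = 0.7767

0.7767


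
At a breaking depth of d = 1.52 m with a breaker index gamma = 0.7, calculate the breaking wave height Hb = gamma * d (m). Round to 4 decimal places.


Hb = gamma * d
Hb = 0.7 * 1.52
Hb = 1.0640 m

1.0640


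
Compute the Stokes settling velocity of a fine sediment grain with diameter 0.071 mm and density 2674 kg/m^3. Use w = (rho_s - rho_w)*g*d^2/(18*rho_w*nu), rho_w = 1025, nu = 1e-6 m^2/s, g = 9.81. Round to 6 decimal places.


w = (rho_s - rho_w) * g * d^2 / (18 * rho_w * nu)
d = 0.071 mm = 0.000071 m
rho_s - rho_w = 2674 - 1025 = 1649
Numerator = 1649 * 9.81 * (0.000071)^2 = 0.000081546694
Denominator = 18 * 1025 * 1e-6 = 0.018450
w = 0.004420 m/s

0.004420


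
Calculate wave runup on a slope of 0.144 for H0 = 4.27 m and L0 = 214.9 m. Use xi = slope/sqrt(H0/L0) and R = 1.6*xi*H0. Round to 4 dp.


xi = slope / sqrt(H0/L0)
H0/L0 = 4.27/214.9 = 0.019870
sqrt(0.019870) = 0.140960
xi = 0.144 / 0.140960 = 1.021567
R = 1.6 * xi * H0 = 1.6 * 1.021567 * 4.27
R = 6.9793 m

6.9793


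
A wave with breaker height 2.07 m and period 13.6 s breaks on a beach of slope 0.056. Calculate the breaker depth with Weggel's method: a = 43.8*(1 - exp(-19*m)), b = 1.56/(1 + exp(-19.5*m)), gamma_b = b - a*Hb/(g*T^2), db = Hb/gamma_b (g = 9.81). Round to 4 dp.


a = 43.8 * (1 - exp(-19 * m))
exp(-19 * 0.056) = exp(-1.0640) = 0.345073
a = 43.8 * (1 - 0.345073) = 28.685813
b = 1.56 / (1 + exp(-19.5 * m))
exp(-19.5 * 0.056) = exp(-1.0920) = 0.335545
b = 1.56 / (1 + 0.335545) = 1.168063
Hb / (g * T^2) = 2.07 / (9.81 * 13.6^2) = 2.07 / 1814.4576 = 0.00114084
gamma_b = b - a * Hb/(g*T^2) = 1.168063 - 28.685813 * 0.00114084 = 1.135337
db = Hb / gamma_b = 2.07 / 1.135337
db = 1.8232 m

1.8232


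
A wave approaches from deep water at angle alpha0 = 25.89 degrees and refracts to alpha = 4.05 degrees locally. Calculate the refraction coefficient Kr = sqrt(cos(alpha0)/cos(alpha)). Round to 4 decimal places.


Kr = sqrt(cos(alpha0) / cos(alpha))
cos(25.89) = 0.899634
cos(4.05) = 0.997503
Kr = sqrt(0.899634 / 0.997503)
Kr = sqrt(0.901886)
Kr = 0.9497

0.9497


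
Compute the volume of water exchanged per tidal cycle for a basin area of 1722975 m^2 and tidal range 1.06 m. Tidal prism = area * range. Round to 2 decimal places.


Tidal prism = Area * Tidal range
P = 1722975 * 1.06
P = 1826353.50 m^3

1826353.50


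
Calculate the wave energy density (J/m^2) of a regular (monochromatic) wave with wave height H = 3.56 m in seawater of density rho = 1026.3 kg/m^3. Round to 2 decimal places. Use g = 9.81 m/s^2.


E = (1/8) * rho * g * H^2
E = (1/8) * 1026.3 * 9.81 * 3.56^2
E = 0.125 * 1026.3 * 9.81 * 12.6736
E = 15949.73 J/m^2

15949.73


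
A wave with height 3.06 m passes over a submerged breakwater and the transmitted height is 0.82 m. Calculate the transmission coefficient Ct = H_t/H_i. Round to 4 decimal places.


Ct = H_t / H_i
Ct = 0.82 / 3.06
Ct = 0.2680

0.2680


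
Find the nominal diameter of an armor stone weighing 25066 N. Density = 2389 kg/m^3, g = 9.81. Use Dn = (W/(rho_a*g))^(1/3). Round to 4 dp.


V = W / (rho_a * g)
V = 25066 / (2389 * 9.81)
V = 25066 / 23436.09
V = 1.069547 m^3
Dn = V^(1/3) = 1.069547^(1/3)
Dn = 1.0227 m

1.0227


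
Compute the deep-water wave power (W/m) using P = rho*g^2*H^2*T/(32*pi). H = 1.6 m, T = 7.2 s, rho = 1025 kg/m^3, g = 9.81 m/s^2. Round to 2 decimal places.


P = rho * g^2 * H^2 * T / (32 * pi)
P = 1025 * 9.81^2 * 1.6^2 * 7.2 / (32 * pi)
P = 1025 * 96.2361 * 2.5600 * 7.2 / 100.53096
P = 18085.67 W/m

18085.67


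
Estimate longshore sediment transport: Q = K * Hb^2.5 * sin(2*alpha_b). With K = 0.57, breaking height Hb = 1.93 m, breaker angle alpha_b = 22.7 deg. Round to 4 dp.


Q = K * Hb^2.5 * sin(2 * alpha_b)
Hb^2.5 = 1.93^2.5 = 5.174796
sin(2 * 22.7) = sin(45.4) = 0.712026
Q = 0.57 * 5.174796 * 0.712026
Q = 2.1002 m^3/s

2.1002


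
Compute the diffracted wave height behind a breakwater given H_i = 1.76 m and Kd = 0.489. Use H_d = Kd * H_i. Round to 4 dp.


H_d = Kd * H_i
H_d = 0.489 * 1.76
H_d = 0.8606 m

0.8606


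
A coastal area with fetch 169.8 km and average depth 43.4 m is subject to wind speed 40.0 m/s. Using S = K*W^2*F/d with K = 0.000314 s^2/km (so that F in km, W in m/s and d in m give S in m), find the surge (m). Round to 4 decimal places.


S = K * W^2 * F / d
W^2 = 40.0^2 = 1600.00
S = 0.000314 * 1600.00 * 169.8 / 43.4
Numerator = 0.000314 * 1600.00 * 169.8 = 85.307520
S = 85.307520 / 43.4 = 1.9656 m

1.9656


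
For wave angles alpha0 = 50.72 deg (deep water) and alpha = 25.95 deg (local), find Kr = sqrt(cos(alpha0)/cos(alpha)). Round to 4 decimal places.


Kr = sqrt(cos(alpha0) / cos(alpha))
cos(50.72) = 0.633111
cos(25.95) = 0.899176
Kr = sqrt(0.633111 / 0.899176)
Kr = sqrt(0.704101)
Kr = 0.8391

0.8391


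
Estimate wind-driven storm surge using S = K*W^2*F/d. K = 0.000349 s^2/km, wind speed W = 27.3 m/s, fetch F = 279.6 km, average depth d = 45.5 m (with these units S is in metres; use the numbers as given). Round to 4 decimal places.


S = K * W^2 * F / d
W^2 = 27.3^2 = 745.29
S = 0.000349 * 745.29 * 279.6 / 45.5
Numerator = 0.000349 * 745.29 * 279.6 = 72.725696
S = 72.725696 / 45.5 = 1.5984 m

1.5984


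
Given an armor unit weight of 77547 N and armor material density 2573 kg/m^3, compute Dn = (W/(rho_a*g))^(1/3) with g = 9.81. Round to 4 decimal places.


V = W / (rho_a * g)
V = 77547 / (2573 * 9.81)
V = 77547 / 25241.13
V = 3.072248 m^3
Dn = V^(1/3) = 3.072248^(1/3)
Dn = 1.4537 m

1.4537


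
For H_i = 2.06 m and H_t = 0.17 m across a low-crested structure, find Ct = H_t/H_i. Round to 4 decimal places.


Ct = H_t / H_i
Ct = 0.17 / 2.06
Ct = 0.0825

0.0825


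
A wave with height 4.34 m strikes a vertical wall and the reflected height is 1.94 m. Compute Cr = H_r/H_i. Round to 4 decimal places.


Cr = H_r / H_i
Cr = 1.94 / 4.34
Cr = 0.4470

0.4470


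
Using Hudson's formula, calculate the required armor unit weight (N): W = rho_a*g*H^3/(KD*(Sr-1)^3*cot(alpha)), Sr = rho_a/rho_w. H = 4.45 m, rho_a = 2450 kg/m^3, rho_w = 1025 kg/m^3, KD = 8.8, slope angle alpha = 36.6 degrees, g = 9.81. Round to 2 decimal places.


Sr = rho_a / rho_w = 2450 / 1025 = 2.390244
(Sr - 1) = 1.390244
(Sr - 1)^3 = 2.687033
cot(36.6) = 1 / tan(36.6) = 1 / 0.742666 = 1.346501
Numerator = 2450 * 9.81 * 4.45^3 = 2117947.1788
Denominator = 8.8 * 2.687033 * 1.346501 = 31.839218
W = 2117947.1788 / 31.839218
W = 66520.07 N

66520.07


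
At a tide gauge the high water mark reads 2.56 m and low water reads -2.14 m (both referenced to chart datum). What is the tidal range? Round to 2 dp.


Tidal range = High water - Low water
Tidal range = 2.56 - (-2.14)
Tidal range = 4.70 m

4.70


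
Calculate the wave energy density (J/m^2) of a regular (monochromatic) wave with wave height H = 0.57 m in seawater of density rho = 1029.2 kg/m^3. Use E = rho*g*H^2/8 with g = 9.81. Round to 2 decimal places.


E = (1/8) * rho * g * H^2
E = (1/8) * 1029.2 * 9.81 * 0.57^2
E = 0.125 * 1029.2 * 9.81 * 0.3249
E = 410.04 J/m^2

410.04


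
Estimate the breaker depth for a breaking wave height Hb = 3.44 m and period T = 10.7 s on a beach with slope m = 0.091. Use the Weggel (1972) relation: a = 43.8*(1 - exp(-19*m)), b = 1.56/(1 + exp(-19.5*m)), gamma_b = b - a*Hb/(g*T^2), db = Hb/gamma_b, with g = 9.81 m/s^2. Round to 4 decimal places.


a = 43.8 * (1 - exp(-19 * m))
exp(-19 * 0.091) = exp(-1.7290) = 0.177462
a = 43.8 * (1 - 0.177462) = 36.027174
b = 1.56 / (1 + exp(-19.5 * m))
exp(-19.5 * 0.091) = exp(-1.7745) = 0.169568
b = 1.56 / (1 + 0.169568) = 1.333826
Hb / (g * T^2) = 3.44 / (9.81 * 10.7^2) = 3.44 / 1123.1469 = 0.00306282
gamma_b = b - a * Hb/(g*T^2) = 1.333826 - 36.027174 * 0.00306282 = 1.223481
db = Hb / gamma_b = 3.44 / 1.223481
db = 2.8117 m

2.8117


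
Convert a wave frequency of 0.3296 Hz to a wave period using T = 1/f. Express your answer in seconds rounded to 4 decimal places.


T = 1 / f
T = 1 / 0.3296
T = 3.0340 s

3.0340


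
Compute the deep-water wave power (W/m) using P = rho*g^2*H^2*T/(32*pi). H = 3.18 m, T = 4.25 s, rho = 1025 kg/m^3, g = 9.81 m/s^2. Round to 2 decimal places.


P = rho * g^2 * H^2 * T / (32 * pi)
P = 1025 * 9.81^2 * 3.18^2 * 4.25 / (32 * pi)
P = 1025 * 96.2361 * 10.1124 * 4.25 / 100.53096
P = 42170.16 W/m

42170.16


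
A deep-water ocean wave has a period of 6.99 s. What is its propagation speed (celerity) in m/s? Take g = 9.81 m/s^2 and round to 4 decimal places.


We use the deep-water celerity formula:
C = g * T / (2 * pi)
C = 9.81 * 6.99 / (2 * 3.14159...)
C = 68.571900 / 6.283185
C = 10.9136 m/s

10.9136


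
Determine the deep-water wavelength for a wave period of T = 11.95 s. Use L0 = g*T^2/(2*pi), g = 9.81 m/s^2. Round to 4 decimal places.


L0 = g * T^2 / (2 * pi)
L0 = 9.81 * 11.95^2 / (2 * pi)
L0 = 9.81 * 142.8025 / 6.28319
L0 = 1400.8925 / 6.28319
L0 = 222.9590 m

222.9590


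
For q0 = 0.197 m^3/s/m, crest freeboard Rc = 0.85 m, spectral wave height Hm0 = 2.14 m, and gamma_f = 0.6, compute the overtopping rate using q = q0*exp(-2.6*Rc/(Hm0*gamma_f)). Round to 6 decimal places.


q = q0 * exp(-2.6 * Rc / (Hm0 * gamma_f))
Exponent = -2.6 * 0.85 / (2.14 * 0.6)
= -2.6 * 0.85 / 1.2840
= -1.721184
exp(-1.721184) = 0.178854
q = 0.197 * 0.178854
q = 0.035234 m^3/s/m

0.035234


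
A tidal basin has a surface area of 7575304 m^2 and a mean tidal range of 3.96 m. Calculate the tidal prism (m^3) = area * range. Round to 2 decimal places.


Tidal prism = Area * Tidal range
P = 7575304 * 3.96
P = 29998203.84 m^3

29998203.84


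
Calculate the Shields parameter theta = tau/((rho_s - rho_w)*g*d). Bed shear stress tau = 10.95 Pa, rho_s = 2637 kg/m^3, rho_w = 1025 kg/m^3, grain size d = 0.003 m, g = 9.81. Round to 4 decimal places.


theta = tau / ((rho_s - rho_w) * g * d)
rho_s - rho_w = 2637 - 1025 = 1612
Denominator = 1612 * 9.81 * 0.003 = 47.441160
theta = 10.95 / 47.441160
theta = 0.2308

0.2308


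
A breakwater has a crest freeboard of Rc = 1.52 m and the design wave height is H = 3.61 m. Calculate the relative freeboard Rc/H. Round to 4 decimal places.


Relative freeboard = Rc / H
= 1.52 / 3.61
= 0.4211

0.4211


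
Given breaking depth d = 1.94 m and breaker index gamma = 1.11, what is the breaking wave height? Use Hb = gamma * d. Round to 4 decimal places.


Hb = gamma * d
Hb = 1.11 * 1.94
Hb = 2.1534 m

2.1534


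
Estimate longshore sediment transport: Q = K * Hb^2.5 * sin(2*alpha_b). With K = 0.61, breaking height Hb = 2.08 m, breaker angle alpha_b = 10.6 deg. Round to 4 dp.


Q = K * Hb^2.5 * sin(2 * alpha_b)
Hb^2.5 = 2.08^2.5 = 6.239623
sin(2 * 10.6) = sin(21.2) = 0.361625
Q = 0.61 * 6.239623 * 0.361625
Q = 1.3764 m^3/s

1.3764


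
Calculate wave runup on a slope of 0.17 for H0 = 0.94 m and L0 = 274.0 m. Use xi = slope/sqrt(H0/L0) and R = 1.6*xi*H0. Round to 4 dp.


xi = slope / sqrt(H0/L0)
H0/L0 = 0.94/274.0 = 0.003431
sqrt(0.003431) = 0.058572
xi = 0.17 / 0.058572 = 2.902420
R = 1.6 * xi * H0 = 1.6 * 2.902420 * 0.94
R = 4.3652 m

4.3652


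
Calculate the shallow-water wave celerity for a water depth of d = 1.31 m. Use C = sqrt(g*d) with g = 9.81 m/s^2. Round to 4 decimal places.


Using the shallow-water approximation:
C = sqrt(g * d) = sqrt(9.81 * 1.31)
C = sqrt(12.8511)
C = 3.5848 m/s

3.5848


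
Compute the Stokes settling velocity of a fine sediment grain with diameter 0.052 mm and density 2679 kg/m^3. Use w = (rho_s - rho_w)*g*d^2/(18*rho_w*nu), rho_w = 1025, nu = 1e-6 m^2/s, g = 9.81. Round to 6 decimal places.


w = (rho_s - rho_w) * g * d^2 / (18 * rho_w * nu)
d = 0.052 mm = 0.000052 m
rho_s - rho_w = 2679 - 1025 = 1654
Numerator = 1654 * 9.81 * (0.000052)^2 = 0.000043874401
Denominator = 18 * 1025 * 1e-6 = 0.018450
w = 0.002378 m/s

0.002378
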